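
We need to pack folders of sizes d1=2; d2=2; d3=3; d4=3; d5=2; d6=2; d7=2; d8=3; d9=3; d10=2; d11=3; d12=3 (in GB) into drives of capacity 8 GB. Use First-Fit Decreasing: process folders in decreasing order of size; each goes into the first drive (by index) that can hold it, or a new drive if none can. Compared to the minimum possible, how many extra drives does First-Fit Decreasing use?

First-Fit Decreasing: [3,3,2] [3,3,2] [3,3,2] [2,2,2] → 4 drives.
Total size 30 GB; any packing needs at least ⌈30/8⌉ = 4 drives.
So 4 is already optimal.

0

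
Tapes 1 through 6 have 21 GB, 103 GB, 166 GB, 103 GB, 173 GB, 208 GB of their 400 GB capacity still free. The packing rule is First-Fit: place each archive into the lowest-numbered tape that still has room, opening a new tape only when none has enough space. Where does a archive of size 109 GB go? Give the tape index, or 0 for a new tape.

3

Tapes with room: tape 3 (166 GB), tape 5 (173 GB), tape 6 (208 GB).
The first with room is tape 3.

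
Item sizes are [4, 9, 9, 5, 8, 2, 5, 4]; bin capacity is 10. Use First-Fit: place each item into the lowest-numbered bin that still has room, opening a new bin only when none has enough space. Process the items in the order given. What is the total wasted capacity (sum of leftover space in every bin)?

4 → bin 1 (remaining 6)
9 → bin 2 (remaining 1)
9 → bin 3 (remaining 1)
5 → bin 1 (remaining 1)
8 → bin 4 (remaining 2)
2 → bin 4 (remaining 0)
5 → bin 5 (remaining 5)
4 → bin 5 (remaining 1)
5 bins × 10 = 50; used 46; unused 4.

4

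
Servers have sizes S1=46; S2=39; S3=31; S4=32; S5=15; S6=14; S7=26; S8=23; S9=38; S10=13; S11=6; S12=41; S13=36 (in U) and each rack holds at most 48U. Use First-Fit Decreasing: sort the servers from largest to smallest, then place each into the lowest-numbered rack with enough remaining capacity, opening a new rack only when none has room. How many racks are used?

9

Sorted descending: 46, 41, 39, 38, 36, 32, 31, 26, 23, 15, 14, 13, 6.
Put 46U in rack 1; 2U remain.
Put 41U in rack 2; 7U remain.
Put 39U in rack 3; 9U remain.
Put 38U in rack 4; 10U remain.
Put 36U in rack 5; 12U remain.
Put 32U in rack 6; 16U remain.
Put 31U in rack 7; 17U remain.
Put 26U in rack 8; 22U remain.
Put 23U in rack 9; 25U remain.
Put 15U in rack 6; 1U remain.
Put 14U in rack 7; 3U remain.
Put 13U in rack 8; 9U remain.
Put 6U in rack 2; 1U remain.
Final racks: [46] [41,6] [39] [38] [36] [32,15] [31,14] [26,13] [23].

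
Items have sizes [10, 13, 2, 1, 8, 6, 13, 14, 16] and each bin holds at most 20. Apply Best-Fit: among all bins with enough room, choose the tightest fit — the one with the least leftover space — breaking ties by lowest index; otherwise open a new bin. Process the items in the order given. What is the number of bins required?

5

10 → bin 1 (remaining 10)
13 → bin 2 (remaining 7)
2 → bin 2 (remaining 5)
1 → bin 2 (remaining 4)
8 → bin 1 (remaining 2)
6 → bin 3 (remaining 14)
13 → bin 3 (remaining 1)
14 → bin 4 (remaining 6)
16 → bin 5 (remaining 4)
Final bins: [10,8] [13,2,1] [6,13] [14] [16].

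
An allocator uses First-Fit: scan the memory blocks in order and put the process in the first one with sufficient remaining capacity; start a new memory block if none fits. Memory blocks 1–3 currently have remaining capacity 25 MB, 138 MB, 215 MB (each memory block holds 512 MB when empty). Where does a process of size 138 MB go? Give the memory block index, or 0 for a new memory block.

2

Memory blocks with room: memory block 2 (138 MB), memory block 3 (215 MB).
The first with room is memory block 2.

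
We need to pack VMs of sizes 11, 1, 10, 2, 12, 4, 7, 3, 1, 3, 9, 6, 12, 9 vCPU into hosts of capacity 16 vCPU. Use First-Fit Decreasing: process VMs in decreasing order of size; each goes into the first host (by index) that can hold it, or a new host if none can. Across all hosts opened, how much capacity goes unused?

Sorted descending: 12, 12, 11, 10, 9, 9, 7, 6, 4, 3, 3, 2, 1, 1.
host 1: place 12 vCPU, 4 vCPU left
host 2: place 12 vCPU, 4 vCPU left
host 3: place 11 vCPU, 5 vCPU left
host 4: place 10 vCPU, 6 vCPU left
host 5: place 9 vCPU, 7 vCPU left
host 6: place 9 vCPU, 7 vCPU left
host 5: place 7 vCPU, 0 vCPU left
host 4: place 6 vCPU, 0 vCPU left
host 1: place 4 vCPU, 0 vCPU left
host 2: place 3 vCPU, 1 vCPU left
host 3: place 3 vCPU, 2 vCPU left
host 3: place 2 vCPU, 0 vCPU left
host 2: place 1 vCPU, 0 vCPU left
host 6: place 1 vCPU, 6 vCPU left
6 hosts × 16 vCPU = 96 vCPU; used 90 vCPU; unused 6 vCPU.

6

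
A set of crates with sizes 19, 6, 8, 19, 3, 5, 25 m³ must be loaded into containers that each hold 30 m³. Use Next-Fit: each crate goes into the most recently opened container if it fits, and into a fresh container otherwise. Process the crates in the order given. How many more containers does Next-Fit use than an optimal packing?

Next-Fit: [19,6] [8,19,3] [5,25] → 3 containers.
Total size 85 m³; any packing needs at least ⌈85/30⌉ = 3 containers.
So 3 is already optimal.

0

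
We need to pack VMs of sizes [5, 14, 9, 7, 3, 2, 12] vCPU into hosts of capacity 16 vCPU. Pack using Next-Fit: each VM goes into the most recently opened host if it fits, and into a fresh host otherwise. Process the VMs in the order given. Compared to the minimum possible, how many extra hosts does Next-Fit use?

Next-Fit: [5] [14] [9,7] [3,2] [12] → 5 hosts.
Total size 52 vCPU; any packing needs at least ⌈52/16⌉ = 4 hosts.
An optimal packing achieves that bound: [14,2] [12,3] [9,7] [5] → 4 hosts.
Excess: 5 − 4 = 1.

1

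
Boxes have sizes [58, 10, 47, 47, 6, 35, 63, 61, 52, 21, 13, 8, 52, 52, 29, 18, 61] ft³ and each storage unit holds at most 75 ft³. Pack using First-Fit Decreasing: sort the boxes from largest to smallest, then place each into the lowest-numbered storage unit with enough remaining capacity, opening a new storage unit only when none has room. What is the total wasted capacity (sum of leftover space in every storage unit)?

117

Sorted descending: 63, 61, 61, 58, 52, 52, 52, 47, 47, 35, 29, 21, 18, 13, 10, 8, 6.
Put 63 ft³ in storage unit 1; 12 ft³ remain.
Put 61 ft³ in storage unit 2; 14 ft³ remain.
Put 61 ft³ in storage unit 3; 14 ft³ remain.
Put 58 ft³ in storage unit 4; 17 ft³ remain.
Put 52 ft³ in storage unit 5; 23 ft³ remain.
Put 52 ft³ in storage unit 6; 23 ft³ remain.
Put 52 ft³ in storage unit 7; 23 ft³ remain.
Put 47 ft³ in storage unit 8; 28 ft³ remain.
Put 47 ft³ in storage unit 9; 28 ft³ remain.
Put 35 ft³ in storage unit 10; 40 ft³ remain.
Put 29 ft³ in storage unit 10; 11 ft³ remain.
Put 21 ft³ in storage unit 5; 2 ft³ remain.
Put 18 ft³ in storage unit 6; 5 ft³ remain.
Put 13 ft³ in storage unit 2; 1 ft³ remain.
Put 10 ft³ in storage unit 1; 2 ft³ remain.
Put 8 ft³ in storage unit 3; 6 ft³ remain.
Put 6 ft³ in storage unit 3; 0 ft³ remain.
10 storage units × 75 ft³ = 750 ft³; used 633 ft³; unused 117 ft³.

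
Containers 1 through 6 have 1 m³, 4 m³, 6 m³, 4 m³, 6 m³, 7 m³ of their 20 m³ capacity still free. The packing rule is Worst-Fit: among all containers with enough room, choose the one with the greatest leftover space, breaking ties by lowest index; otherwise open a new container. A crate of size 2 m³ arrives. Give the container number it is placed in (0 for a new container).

6

Containers with room: container 2 (4 m³), container 3 (6 m³), container 4 (4 m³), container 5 (6 m³), container 6 (7 m³).
Most room is container 6 with 7 m³ free.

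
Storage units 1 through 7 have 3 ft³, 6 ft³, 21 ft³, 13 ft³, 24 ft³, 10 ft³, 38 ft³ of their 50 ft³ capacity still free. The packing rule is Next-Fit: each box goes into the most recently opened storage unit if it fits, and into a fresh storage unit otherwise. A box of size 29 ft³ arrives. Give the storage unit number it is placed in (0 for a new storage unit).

7

Next-Fit only looks at storage unit 7, which has 38 ft³ free.
29 ft³ fits there.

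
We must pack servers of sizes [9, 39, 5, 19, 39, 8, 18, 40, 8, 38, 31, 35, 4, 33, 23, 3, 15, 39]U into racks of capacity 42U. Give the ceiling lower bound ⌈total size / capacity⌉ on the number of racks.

10 racks

Total size = 9 + 39 + 5 + 19 + 39 + 8 + 18 + 40 + 8 + 38 + 31 + 35 + 4 + 33 + 23 + 3 + 15 + 39 = 406U.
⌈406 / 42⌉ = 10.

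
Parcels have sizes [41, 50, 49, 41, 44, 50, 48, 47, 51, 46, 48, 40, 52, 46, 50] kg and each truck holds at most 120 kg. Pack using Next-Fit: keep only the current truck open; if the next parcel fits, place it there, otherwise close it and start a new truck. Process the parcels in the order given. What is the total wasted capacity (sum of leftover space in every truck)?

257

Put 41 kg in truck 1; 79 kg remain.
Put 50 kg in truck 1; 29 kg remain.
Put 49 kg in truck 2; 71 kg remain.
Put 41 kg in truck 2; 30 kg remain.
Put 44 kg in truck 3; 76 kg remain.
Put 50 kg in truck 3; 26 kg remain.
Put 48 kg in truck 4; 72 kg remain.
Put 47 kg in truck 4; 25 kg remain.
Put 51 kg in truck 5; 69 kg remain.
Put 46 kg in truck 5; 23 kg remain.
Put 48 kg in truck 6; 72 kg remain.
Put 40 kg in truck 6; 32 kg remain.
Put 52 kg in truck 7; 68 kg remain.
Put 46 kg in truck 7; 22 kg remain.
Put 50 kg in truck 8; 70 kg remain.
8 trucks × 120 kg = 960 kg; used 703 kg; unused 257 kg.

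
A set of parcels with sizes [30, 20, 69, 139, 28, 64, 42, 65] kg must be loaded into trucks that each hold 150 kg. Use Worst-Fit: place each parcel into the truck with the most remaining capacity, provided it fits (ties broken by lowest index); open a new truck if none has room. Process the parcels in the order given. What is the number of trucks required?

30 kg → truck 1 (remaining 120 kg)
20 kg → truck 1 (remaining 100 kg)
69 kg → truck 1 (remaining 31 kg)
139 kg → truck 2 (remaining 11 kg)
28 kg → truck 1 (remaining 3 kg)
64 kg → truck 3 (remaining 86 kg)
42 kg → truck 3 (remaining 44 kg)
65 kg → truck 4 (remaining 85 kg)
Final trucks: [30,20,69,28] [139] [64,42] [65].

4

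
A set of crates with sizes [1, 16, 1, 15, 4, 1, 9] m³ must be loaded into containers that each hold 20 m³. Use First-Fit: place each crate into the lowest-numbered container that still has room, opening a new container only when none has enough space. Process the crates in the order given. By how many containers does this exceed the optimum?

0

First-Fit: [1,16,1,1] [15,4] [9] → 3 containers.
Total size 47 m³; any packing needs at least ⌈47/20⌉ = 3 containers.
So 3 is already optimal.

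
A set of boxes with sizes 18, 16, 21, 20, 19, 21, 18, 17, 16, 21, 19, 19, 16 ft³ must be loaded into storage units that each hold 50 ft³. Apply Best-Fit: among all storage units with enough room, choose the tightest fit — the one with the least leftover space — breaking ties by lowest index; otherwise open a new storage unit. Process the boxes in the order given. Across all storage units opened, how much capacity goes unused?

18 ft³ → storage unit 1 (remaining 32 ft³)
16 ft³ → storage unit 1 (remaining 16 ft³)
21 ft³ → storage unit 2 (remaining 29 ft³)
20 ft³ → storage unit 2 (remaining 9 ft³)
19 ft³ → storage unit 3 (remaining 31 ft³)
21 ft³ → storage unit 3 (remaining 10 ft³)
18 ft³ → storage unit 4 (remaining 32 ft³)
17 ft³ → storage unit 4 (remaining 15 ft³)
16 ft³ → storage unit 1 (remaining 0 ft³)
21 ft³ → storage unit 5 (remaining 29 ft³)
19 ft³ → storage unit 5 (remaining 10 ft³)
19 ft³ → storage unit 6 (remaining 31 ft³)
16 ft³ → storage unit 6 (remaining 15 ft³)
6 storage units × 50 ft³ = 300 ft³; used 241 ft³; unused 59 ft³.

59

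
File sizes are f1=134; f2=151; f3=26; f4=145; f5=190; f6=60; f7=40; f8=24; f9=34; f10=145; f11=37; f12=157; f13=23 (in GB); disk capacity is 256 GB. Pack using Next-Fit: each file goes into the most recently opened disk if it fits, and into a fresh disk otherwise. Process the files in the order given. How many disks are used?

6 disks

Put f1 (134 GB) in disk 1; 122 GB remain.
Put f2 (151 GB) in disk 2; 105 GB remain.
Put f3 (26 GB) in disk 2; 79 GB remain.
Put f4 (145 GB) in disk 3; 111 GB remain.
Put f5 (190 GB) in disk 4; 66 GB remain.
Put f6 (60 GB) in disk 4; 6 GB remain.
Put f7 (40 GB) in disk 5; 216 GB remain.
Put f8 (24 GB) in disk 5; 192 GB remain.
Put f9 (34 GB) in disk 5; 158 GB remain.
Put f10 (145 GB) in disk 5; 13 GB remain.
Put f11 (37 GB) in disk 6; 219 GB remain.
Put f12 (157 GB) in disk 6; 62 GB remain.
Put f13 (23 GB) in disk 6; 39 GB remain.
Final disks: [134] [151,26] [145] [190,60] [40,24,34,145] [37,157,23].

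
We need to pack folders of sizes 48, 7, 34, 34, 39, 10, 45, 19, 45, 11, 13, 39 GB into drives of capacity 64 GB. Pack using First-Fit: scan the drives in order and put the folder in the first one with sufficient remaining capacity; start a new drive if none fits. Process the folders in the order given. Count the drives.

7

48 GB → drive 1 (remaining 16 GB)
7 GB → drive 1 (remaining 9 GB)
34 GB → drive 2 (remaining 30 GB)
34 GB → drive 3 (remaining 30 GB)
39 GB → drive 4 (remaining 25 GB)
10 GB → drive 2 (remaining 20 GB)
45 GB → drive 5 (remaining 19 GB)
19 GB → drive 2 (remaining 1 GB)
45 GB → drive 6 (remaining 19 GB)
11 GB → drive 3 (remaining 19 GB)
13 GB → drive 3 (remaining 6 GB)
39 GB → drive 7 (remaining 25 GB)
Final drives: [48,7] [34,10,19] [34,11,13] [39] [45] [45] [39].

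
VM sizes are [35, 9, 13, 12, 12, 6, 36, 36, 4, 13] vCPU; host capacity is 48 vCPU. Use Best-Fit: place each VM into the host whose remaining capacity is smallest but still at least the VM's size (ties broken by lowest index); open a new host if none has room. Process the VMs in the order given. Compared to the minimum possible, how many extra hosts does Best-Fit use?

Best-Fit: [35,9,4] [13,12,12,6] [36] [36] [13] → 5 hosts.
Total size 176 vCPU; any packing needs at least ⌈176/48⌉ = 4 hosts.
An optimal packing achieves that bound: [36,12] [36,12] [35,13] [13,9,6,4] → 4 hosts.
Excess: 5 − 4 = 1.

1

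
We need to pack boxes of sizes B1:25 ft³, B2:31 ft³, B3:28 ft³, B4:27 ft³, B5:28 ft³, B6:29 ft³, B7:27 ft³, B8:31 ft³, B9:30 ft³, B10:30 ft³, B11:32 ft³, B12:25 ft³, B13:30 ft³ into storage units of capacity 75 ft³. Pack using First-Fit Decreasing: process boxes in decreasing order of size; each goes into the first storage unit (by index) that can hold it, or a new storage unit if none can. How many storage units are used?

Sorted descending: 32, 31, 31, 30, 30, 30, 29, 28, 28, 27, 27, 25, 25.
Put 32 ft³ in storage unit 1; 43 ft³ remain.
Put 31 ft³ in storage unit 1; 12 ft³ remain.
Put 31 ft³ in storage unit 2; 44 ft³ remain.
Put 30 ft³ in storage unit 2; 14 ft³ remain.
Put 30 ft³ in storage unit 3; 45 ft³ remain.
Put 30 ft³ in storage unit 3; 15 ft³ remain.
Put 29 ft³ in storage unit 4; 46 ft³ remain.
Put 28 ft³ in storage unit 4; 18 ft³ remain.
Put 28 ft³ in storage unit 5; 47 ft³ remain.
Put 27 ft³ in storage unit 5; 20 ft³ remain.
Put 27 ft³ in storage unit 6; 48 ft³ remain.
Put 25 ft³ in storage unit 6; 23 ft³ remain.
Put 25 ft³ in storage unit 7; 50 ft³ remain.

7 storage units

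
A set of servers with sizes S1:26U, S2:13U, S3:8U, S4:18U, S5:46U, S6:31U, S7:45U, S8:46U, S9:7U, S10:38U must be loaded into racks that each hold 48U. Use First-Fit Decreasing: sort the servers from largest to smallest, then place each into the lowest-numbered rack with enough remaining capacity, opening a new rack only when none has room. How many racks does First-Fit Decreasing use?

Sorted descending: 46, 46, 45, 38, 31, 26, 18, 13, 8, 7.
46U → rack 1 (remaining 2U)
46U → rack 2 (remaining 2U)
45U → rack 3 (remaining 3U)
38U → rack 4 (remaining 10U)
31U → rack 5 (remaining 17U)
26U → rack 6 (remaining 22U)
18U → rack 6 (remaining 4U)
13U → rack 5 (remaining 4U)
8U → rack 4 (remaining 2U)
7U → rack 7 (remaining 41U)

7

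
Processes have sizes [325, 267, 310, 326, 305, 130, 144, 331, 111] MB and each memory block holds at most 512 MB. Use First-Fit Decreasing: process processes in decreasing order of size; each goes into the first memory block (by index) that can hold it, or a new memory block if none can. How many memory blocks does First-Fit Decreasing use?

Sorted descending: 331, 326, 325, 310, 305, 267, 144, 130, 111.
Put 331 MB in memory block 1; 181 MB remain.
Put 326 MB in memory block 2; 186 MB remain.
Put 325 MB in memory block 3; 187 MB remain.
Put 310 MB in memory block 4; 202 MB remain.
Put 305 MB in memory block 5; 207 MB remain.
Put 267 MB in memory block 6; 245 MB remain.
Put 144 MB in memory block 1; 37 MB remain.
Put 130 MB in memory block 2; 56 MB remain.
Put 111 MB in memory block 3; 76 MB remain.
Final memory blocks: [331,144] [326,130] [325,111] [310] [305] [267].

6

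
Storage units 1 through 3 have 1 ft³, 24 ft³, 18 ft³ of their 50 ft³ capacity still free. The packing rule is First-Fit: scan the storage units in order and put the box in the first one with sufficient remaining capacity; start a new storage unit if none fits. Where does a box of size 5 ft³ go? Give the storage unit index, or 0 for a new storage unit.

Storage units with room: storage unit 2 (24 ft³), storage unit 3 (18 ft³).
The first with room is storage unit 2.

2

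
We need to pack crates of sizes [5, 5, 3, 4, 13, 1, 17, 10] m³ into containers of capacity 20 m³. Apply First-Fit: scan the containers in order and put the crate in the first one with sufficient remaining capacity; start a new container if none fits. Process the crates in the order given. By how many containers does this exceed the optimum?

1

First-Fit: [5,5,3,4,1] [13] [17] [10] → 4 containers.
Total size 58 m³; any packing needs at least ⌈58/20⌉ = 3 containers.
An optimal packing achieves that bound: [17,3] [13,5,1] [10,5,4] → 3 containers.
Excess: 4 − 3 = 1.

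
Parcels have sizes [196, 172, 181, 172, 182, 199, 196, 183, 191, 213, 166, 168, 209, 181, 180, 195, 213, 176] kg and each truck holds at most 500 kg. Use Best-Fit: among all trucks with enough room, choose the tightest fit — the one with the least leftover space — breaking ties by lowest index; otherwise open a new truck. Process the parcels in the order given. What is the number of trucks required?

9

truck 1: place 196 kg, 304 kg left
truck 1: place 172 kg, 132 kg left
truck 2: place 181 kg, 319 kg left
truck 2: place 172 kg, 147 kg left
truck 3: place 182 kg, 318 kg left
truck 3: place 199 kg, 119 kg left
truck 4: place 196 kg, 304 kg left
truck 4: place 183 kg, 121 kg left
truck 5: place 191 kg, 309 kg left
truck 5: place 213 kg, 96 kg left
truck 6: place 166 kg, 334 kg left
truck 6: place 168 kg, 166 kg left
truck 7: place 209 kg, 291 kg left
truck 7: place 181 kg, 110 kg left
truck 8: place 180 kg, 320 kg left
truck 8: place 195 kg, 125 kg left
truck 9: place 213 kg, 287 kg left
truck 9: place 176 kg, 111 kg left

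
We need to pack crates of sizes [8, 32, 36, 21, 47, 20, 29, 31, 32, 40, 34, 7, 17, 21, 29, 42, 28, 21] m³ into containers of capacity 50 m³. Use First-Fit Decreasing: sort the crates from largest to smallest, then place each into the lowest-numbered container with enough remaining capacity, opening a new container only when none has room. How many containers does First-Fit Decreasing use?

Sorted descending: 47, 42, 40, 36, 34, 32, 32, 31, 29, 29, 28, 21, 21, 21, 20, 17, 8, 7.
47 m³ → container 1 (remaining 3 m³)
42 m³ → container 2 (remaining 8 m³)
40 m³ → container 3 (remaining 10 m³)
36 m³ → container 4 (remaining 14 m³)
34 m³ → container 5 (remaining 16 m³)
32 m³ → container 6 (remaining 18 m³)
32 m³ → container 7 (remaining 18 m³)
31 m³ → container 8 (remaining 19 m³)
29 m³ → container 9 (remaining 21 m³)
29 m³ → container 10 (remaining 21 m³)
28 m³ → container 11 (remaining 22 m³)
21 m³ → container 9 (remaining 0 m³)
21 m³ → container 10 (remaining 0 m³)
21 m³ → container 11 (remaining 1 m³)
20 m³ → container 12 (remaining 30 m³)
17 m³ → container 6 (remaining 1 m³)
8 m³ → container 2 (remaining 0 m³)
7 m³ → container 3 (remaining 3 m³)
Final containers: [47] [42,8] [40,7] [36] [34] [32,17] [32] [31] [29,21] [29,21] [28,21] [20].

12 containers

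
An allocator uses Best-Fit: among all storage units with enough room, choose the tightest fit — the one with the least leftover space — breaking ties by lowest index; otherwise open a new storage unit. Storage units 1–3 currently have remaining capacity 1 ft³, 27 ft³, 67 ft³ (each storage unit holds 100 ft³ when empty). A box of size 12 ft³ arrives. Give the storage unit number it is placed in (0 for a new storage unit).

2

Storage units with room: storage unit 2 (27 ft³), storage unit 3 (67 ft³).
Tightest fit is storage unit 2 with 27 ft³ free.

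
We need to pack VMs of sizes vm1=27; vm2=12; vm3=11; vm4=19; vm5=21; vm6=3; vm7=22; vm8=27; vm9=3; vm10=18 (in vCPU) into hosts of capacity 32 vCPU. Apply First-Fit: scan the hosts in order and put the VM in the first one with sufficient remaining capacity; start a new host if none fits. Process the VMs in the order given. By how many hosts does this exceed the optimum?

1

First-Fit: [27,3] [12,11,3] [19] [21] [22] [27] [18] → 7 hosts.
Total size 163 vCPU; any packing needs at least ⌈163/32⌉ = 6 hosts.
An optimal packing achieves that bound: [27,3] [27,3] [22] [21,11] [19,12] [18] → 6 hosts.
Excess: 7 − 6 = 1.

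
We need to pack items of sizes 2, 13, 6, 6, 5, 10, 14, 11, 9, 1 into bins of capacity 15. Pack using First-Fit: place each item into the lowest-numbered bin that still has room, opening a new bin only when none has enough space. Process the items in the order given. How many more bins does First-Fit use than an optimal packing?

0

First-Fit: [2,13] [6,6,1] [5,10] [14] [11] [9] → 6 bins.
Total size 77; any packing needs at least ⌈77/15⌉ = 6 bins.
So 6 is already optimal.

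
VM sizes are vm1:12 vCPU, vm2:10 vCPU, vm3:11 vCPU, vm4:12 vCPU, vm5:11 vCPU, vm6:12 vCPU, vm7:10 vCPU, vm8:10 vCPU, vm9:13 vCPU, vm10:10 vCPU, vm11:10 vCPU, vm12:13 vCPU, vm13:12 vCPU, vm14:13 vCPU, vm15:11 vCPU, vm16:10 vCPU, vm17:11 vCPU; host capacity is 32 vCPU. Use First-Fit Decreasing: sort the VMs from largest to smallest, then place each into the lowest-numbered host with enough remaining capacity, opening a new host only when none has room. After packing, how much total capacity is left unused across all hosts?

33

Sorted descending: 13, 13, 13, 12, 12, 12, 12, 11, 11, 11, 11, 10, 10, 10, 10, 10, 10.
Put 13 vCPU in host 1; 19 vCPU remain.
Put 13 vCPU in host 1; 6 vCPU remain.
Put 13 vCPU in host 2; 19 vCPU remain.
Put 12 vCPU in host 2; 7 vCPU remain.
Put 12 vCPU in host 3; 20 vCPU remain.
Put 12 vCPU in host 3; 8 vCPU remain.
Put 12 vCPU in host 4; 20 vCPU remain.
Put 11 vCPU in host 4; 9 vCPU remain.
Put 11 vCPU in host 5; 21 vCPU remain.
Put 11 vCPU in host 5; 10 vCPU remain.
Put 11 vCPU in host 6; 21 vCPU remain.
Put 10 vCPU in host 5; 0 vCPU remain.
Put 10 vCPU in host 6; 11 vCPU remain.
Put 10 vCPU in host 6; 1 vCPU remain.
Put 10 vCPU in host 7; 22 vCPU remain.
Put 10 vCPU in host 7; 12 vCPU remain.
Put 10 vCPU in host 7; 2 vCPU remain.
7 hosts × 32 vCPU = 224 vCPU; used 191 vCPU; unused 33 vCPU.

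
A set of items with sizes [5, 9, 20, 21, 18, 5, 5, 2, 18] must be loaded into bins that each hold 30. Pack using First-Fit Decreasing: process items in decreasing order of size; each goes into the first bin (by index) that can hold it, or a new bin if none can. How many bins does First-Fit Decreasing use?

4

Sorted descending: 21, 20, 18, 18, 9, 5, 5, 5, 2.
21 → bin 1 (remaining 9)
20 → bin 2 (remaining 10)
18 → bin 3 (remaining 12)
18 → bin 4 (remaining 12)
9 → bin 1 (remaining 0)
5 → bin 2 (remaining 5)
5 → bin 2 (remaining 0)
5 → bin 3 (remaining 7)
2 → bin 3 (remaining 5)
Final bins: [21,9] [20,5,5] [18,5,2] [18].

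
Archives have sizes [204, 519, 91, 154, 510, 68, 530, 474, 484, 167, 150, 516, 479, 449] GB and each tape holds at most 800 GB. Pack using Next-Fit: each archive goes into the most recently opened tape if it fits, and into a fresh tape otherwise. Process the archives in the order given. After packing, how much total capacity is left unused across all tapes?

204 GB → tape 1 (remaining 596 GB)
519 GB → tape 1 (remaining 77 GB)
91 GB → tape 2 (remaining 709 GB)
154 GB → tape 2 (remaining 555 GB)
510 GB → tape 2 (remaining 45 GB)
68 GB → tape 3 (remaining 732 GB)
530 GB → tape 3 (remaining 202 GB)
474 GB → tape 4 (remaining 326 GB)
484 GB → tape 5 (remaining 316 GB)
167 GB → tape 5 (remaining 149 GB)
150 GB → tape 6 (remaining 650 GB)
516 GB → tape 6 (remaining 134 GB)
479 GB → tape 7 (remaining 321 GB)
449 GB → tape 8 (remaining 351 GB)
8 tapes × 800 GB = 6400 GB; used 4795 GB; unused 1605 GB.

1605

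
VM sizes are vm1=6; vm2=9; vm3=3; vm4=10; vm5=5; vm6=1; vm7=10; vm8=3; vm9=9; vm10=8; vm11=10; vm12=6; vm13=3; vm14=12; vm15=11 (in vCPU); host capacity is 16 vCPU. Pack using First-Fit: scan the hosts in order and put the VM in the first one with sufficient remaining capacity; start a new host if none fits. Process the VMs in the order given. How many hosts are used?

Put vm1 (6 vCPU) in host 1; 10 vCPU remain.
Put vm2 (9 vCPU) in host 1; 1 vCPU remain.
Put vm3 (3 vCPU) in host 2; 13 vCPU remain.
Put vm4 (10 vCPU) in host 2; 3 vCPU remain.
Put vm5 (5 vCPU) in host 3; 11 vCPU remain.
Put vm6 (1 vCPU) in host 1; 0 vCPU remain.
Put vm7 (10 vCPU) in host 3; 1 vCPU remain.
Put vm8 (3 vCPU) in host 2; 0 vCPU remain.
Put vm9 (9 vCPU) in host 4; 7 vCPU remain.
Put vm10 (8 vCPU) in host 5; 8 vCPU remain.
Put vm11 (10 vCPU) in host 6; 6 vCPU remain.
Put vm12 (6 vCPU) in host 4; 1 vCPU remain.
Put vm13 (3 vCPU) in host 5; 5 vCPU remain.
Put vm14 (12 vCPU) in host 7; 4 vCPU remain.
Put vm15 (11 vCPU) in host 8; 5 vCPU remain.

8 hosts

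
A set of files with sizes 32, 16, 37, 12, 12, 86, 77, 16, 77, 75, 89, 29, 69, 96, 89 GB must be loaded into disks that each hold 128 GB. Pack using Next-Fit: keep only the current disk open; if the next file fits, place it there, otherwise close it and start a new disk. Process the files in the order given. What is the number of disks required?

9 disks

Put 32 GB in disk 1; 96 GB remain.
Put 16 GB in disk 1; 80 GB remain.
Put 37 GB in disk 1; 43 GB remain.
Put 12 GB in disk 1; 31 GB remain.
Put 12 GB in disk 1; 19 GB remain.
Put 86 GB in disk 2; 42 GB remain.
Put 77 GB in disk 3; 51 GB remain.
Put 16 GB in disk 3; 35 GB remain.
Put 77 GB in disk 4; 51 GB remain.
Put 75 GB in disk 5; 53 GB remain.
Put 89 GB in disk 6; 39 GB remain.
Put 29 GB in disk 6; 10 GB remain.
Put 69 GB in disk 7; 59 GB remain.
Put 96 GB in disk 8; 32 GB remain.
Put 89 GB in disk 9; 39 GB remain.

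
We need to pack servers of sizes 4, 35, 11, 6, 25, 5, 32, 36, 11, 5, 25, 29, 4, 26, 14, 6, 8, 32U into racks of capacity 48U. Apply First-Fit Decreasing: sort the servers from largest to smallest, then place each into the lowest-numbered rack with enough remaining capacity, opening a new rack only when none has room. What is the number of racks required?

Sorted descending: 36, 35, 32, 32, 29, 26, 25, 25, 14, 11, 11, 8, 6, 6, 5, 5, 4, 4.
36U → rack 1 (remaining 12U)
35U → rack 2 (remaining 13U)
32U → rack 3 (remaining 16U)
32U → rack 4 (remaining 16U)
29U → rack 5 (remaining 19U)
26U → rack 6 (remaining 22U)
25U → rack 7 (remaining 23U)
25U → rack 8 (remaining 23U)
14U → rack 3 (remaining 2U)
11U → rack 1 (remaining 1U)
11U → rack 2 (remaining 2U)
8U → rack 4 (remaining 8U)
6U → rack 4 (remaining 2U)
6U → rack 5 (remaining 13U)
5U → rack 5 (remaining 8U)
5U → rack 5 (remaining 3U)
4U → rack 6 (remaining 18U)
4U → rack 6 (remaining 14U)
Final racks: [36,11] [35,11] [32,14] [32,8,6] [29,6,5,5] [26,4,4] [25] [25].

8 racks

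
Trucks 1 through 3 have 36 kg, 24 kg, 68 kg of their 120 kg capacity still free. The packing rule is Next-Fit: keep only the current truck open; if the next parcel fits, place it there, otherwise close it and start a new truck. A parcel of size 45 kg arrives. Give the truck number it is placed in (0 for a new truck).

Next-Fit only looks at truck 3, which has 68 kg free.
45 kg fits there.

3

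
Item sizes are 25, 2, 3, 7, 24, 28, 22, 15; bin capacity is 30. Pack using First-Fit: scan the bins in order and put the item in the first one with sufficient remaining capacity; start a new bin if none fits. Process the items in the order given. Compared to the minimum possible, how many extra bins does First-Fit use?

First-Fit: [25,2,3] [7,22] [24] [28] [15] → 5 bins.
Total size 126; any packing needs at least ⌈126/30⌉ = 5 bins.
So 5 is already optimal.

0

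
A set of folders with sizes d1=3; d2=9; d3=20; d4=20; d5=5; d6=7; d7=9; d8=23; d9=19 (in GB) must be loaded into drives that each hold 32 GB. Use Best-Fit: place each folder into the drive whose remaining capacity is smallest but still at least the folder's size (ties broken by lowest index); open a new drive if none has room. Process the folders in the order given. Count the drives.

d1 (3 GB) → drive 1 (remaining 29 GB)
d2 (9 GB) → drive 1 (remaining 20 GB)
d3 (20 GB) → drive 1 (remaining 0 GB)
d4 (20 GB) → drive 2 (remaining 12 GB)
d5 (5 GB) → drive 2 (remaining 7 GB)
d6 (7 GB) → drive 2 (remaining 0 GB)
d7 (9 GB) → drive 3 (remaining 23 GB)
d8 (23 GB) → drive 3 (remaining 0 GB)
d9 (19 GB) → drive 4 (remaining 13 GB)

4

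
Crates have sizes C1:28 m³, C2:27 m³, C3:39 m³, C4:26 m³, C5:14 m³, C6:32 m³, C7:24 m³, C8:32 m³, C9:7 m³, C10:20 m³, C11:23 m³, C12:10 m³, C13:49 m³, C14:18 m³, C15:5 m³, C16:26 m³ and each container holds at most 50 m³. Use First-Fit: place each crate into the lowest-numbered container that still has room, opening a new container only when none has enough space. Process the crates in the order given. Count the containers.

8

C1 (28 m³) → container 1 (remaining 22 m³)
C2 (27 m³) → container 2 (remaining 23 m³)
C3 (39 m³) → container 3 (remaining 11 m³)
C4 (26 m³) → container 4 (remaining 24 m³)
C5 (14 m³) → container 1 (remaining 8 m³)
C6 (32 m³) → container 5 (remaining 18 m³)
C7 (24 m³) → container 4 (remaining 0 m³)
C8 (32 m³) → container 6 (remaining 18 m³)
C9 (7 m³) → container 1 (remaining 1 m³)
C10 (20 m³) → container 2 (remaining 3 m³)
C11 (23 m³) → container 7 (remaining 27 m³)
C12 (10 m³) → container 3 (remaining 1 m³)
C13 (49 m³) → container 8 (remaining 1 m³)
C14 (18 m³) → container 5 (remaining 0 m³)
C15 (5 m³) → container 6 (remaining 13 m³)
C16 (26 m³) → container 7 (remaining 1 m³)
Final containers: [28,14,7] [27,20] [39,10] [26,24] [32,18] [32,5] [23,26] [49].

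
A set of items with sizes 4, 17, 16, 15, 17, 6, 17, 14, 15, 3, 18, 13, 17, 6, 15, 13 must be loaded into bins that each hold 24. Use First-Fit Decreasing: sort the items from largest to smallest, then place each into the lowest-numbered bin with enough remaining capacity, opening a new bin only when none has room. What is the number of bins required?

12

Sorted descending: 18, 17, 17, 17, 17, 16, 15, 15, 15, 14, 13, 13, 6, 6, 4, 3.
18 → bin 1 (remaining 6)
17 → bin 2 (remaining 7)
17 → bin 3 (remaining 7)
17 → bin 4 (remaining 7)
17 → bin 5 (remaining 7)
16 → bin 6 (remaining 8)
15 → bin 7 (remaining 9)
15 → bin 8 (remaining 9)
15 → bin 9 (remaining 9)
14 → bin 10 (remaining 10)
13 → bin 11 (remaining 11)
13 → bin 12 (remaining 11)
6 → bin 1 (remaining 0)
6 → bin 2 (remaining 1)
4 → bin 3 (remaining 3)
3 → bin 3 (remaining 0)
Final bins: [18,6] [17,6] [17,4,3] [17] [17] [16] [15] [15] [15] [14] [13] [13].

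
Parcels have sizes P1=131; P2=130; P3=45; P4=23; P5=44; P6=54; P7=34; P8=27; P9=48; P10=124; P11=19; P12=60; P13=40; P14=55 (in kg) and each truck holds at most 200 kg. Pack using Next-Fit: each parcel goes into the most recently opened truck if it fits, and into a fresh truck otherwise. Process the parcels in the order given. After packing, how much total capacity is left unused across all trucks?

166

truck 1: place P1 (131 kg), 69 kg left
truck 2: place P2 (130 kg), 70 kg left
truck 2: place P3 (45 kg), 25 kg left
truck 2: place P4 (23 kg), 2 kg left
truck 3: place P5 (44 kg), 156 kg left
truck 3: place P6 (54 kg), 102 kg left
truck 3: place P7 (34 kg), 68 kg left
truck 3: place P8 (27 kg), 41 kg left
truck 4: place P9 (48 kg), 152 kg left
truck 4: place P10 (124 kg), 28 kg left
truck 4: place P11 (19 kg), 9 kg left
truck 5: place P12 (60 kg), 140 kg left
truck 5: place P13 (40 kg), 100 kg left
truck 5: place P14 (55 kg), 45 kg left
5 trucks × 200 kg = 1000 kg; used 834 kg; unused 166 kg.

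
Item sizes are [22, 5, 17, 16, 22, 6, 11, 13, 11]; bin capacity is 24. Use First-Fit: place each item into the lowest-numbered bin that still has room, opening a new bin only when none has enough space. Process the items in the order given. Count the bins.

6 bins

Put 22 in bin 1; 2 remain.
Put 5 in bin 2; 19 remain.
Put 17 in bin 2; 2 remain.
Put 16 in bin 3; 8 remain.
Put 22 in bin 4; 2 remain.
Put 6 in bin 3; 2 remain.
Put 11 in bin 5; 13 remain.
Put 13 in bin 5; 0 remain.
Put 11 in bin 6; 13 remain.
Final bins: [22] [5,17] [16,6] [22] [11,13] [11].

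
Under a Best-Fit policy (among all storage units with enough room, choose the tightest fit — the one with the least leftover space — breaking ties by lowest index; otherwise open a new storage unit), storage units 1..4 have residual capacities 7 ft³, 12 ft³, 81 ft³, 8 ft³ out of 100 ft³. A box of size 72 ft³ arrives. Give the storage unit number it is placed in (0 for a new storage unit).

Storage units with room: storage unit 3 (81 ft³).
Tightest fit is storage unit 3 with 81 ft³ free.

3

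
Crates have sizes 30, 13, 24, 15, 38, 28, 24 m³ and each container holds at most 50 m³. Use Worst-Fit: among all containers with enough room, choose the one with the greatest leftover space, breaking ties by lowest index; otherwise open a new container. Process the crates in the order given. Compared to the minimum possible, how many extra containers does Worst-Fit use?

1

Worst-Fit: [30,13] [24,15] [38] [28] [24] → 5 containers.
Total size 172 m³; any packing needs at least ⌈172/50⌉ = 4 containers.
An optimal packing achieves that bound: [38] [30,15] [28,13] [24,24] → 4 containers.
Excess: 5 − 4 = 1.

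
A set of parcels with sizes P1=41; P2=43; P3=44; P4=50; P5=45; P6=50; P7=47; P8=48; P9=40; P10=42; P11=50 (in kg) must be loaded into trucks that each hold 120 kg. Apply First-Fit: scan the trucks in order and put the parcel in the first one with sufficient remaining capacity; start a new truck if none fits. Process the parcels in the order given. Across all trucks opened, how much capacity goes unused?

220

truck 1: place P1 (41 kg), 79 kg left
truck 1: place P2 (43 kg), 36 kg left
truck 2: place P3 (44 kg), 76 kg left
truck 2: place P4 (50 kg), 26 kg left
truck 3: place P5 (45 kg), 75 kg left
truck 3: place P6 (50 kg), 25 kg left
truck 4: place P7 (47 kg), 73 kg left
truck 4: place P8 (48 kg), 25 kg left
truck 5: place P9 (40 kg), 80 kg left
truck 5: place P10 (42 kg), 38 kg left
truck 6: place P11 (50 kg), 70 kg left
6 trucks × 120 kg = 720 kg; used 500 kg; unused 220 kg.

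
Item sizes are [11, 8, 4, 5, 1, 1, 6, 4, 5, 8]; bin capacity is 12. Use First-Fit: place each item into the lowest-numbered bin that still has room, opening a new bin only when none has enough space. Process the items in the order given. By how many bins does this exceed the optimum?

First-Fit: [11,1] [8,4] [5,1,6] [4,5] [8] → 5 bins.
Total size 53; any packing needs at least ⌈53/12⌉ = 5 bins.
So 5 is already optimal.

0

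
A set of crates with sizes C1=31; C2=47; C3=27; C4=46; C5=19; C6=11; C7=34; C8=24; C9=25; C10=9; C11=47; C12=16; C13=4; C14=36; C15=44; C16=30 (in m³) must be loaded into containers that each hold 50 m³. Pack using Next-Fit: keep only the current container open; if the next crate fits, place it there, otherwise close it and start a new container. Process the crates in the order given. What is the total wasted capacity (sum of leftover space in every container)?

C1 (31 m³) → container 1 (remaining 19 m³)
C2 (47 m³) → container 2 (remaining 3 m³)
C3 (27 m³) → container 3 (remaining 23 m³)
C4 (46 m³) → container 4 (remaining 4 m³)
C5 (19 m³) → container 5 (remaining 31 m³)
C6 (11 m³) → container 5 (remaining 20 m³)
C7 (34 m³) → container 6 (remaining 16 m³)
C8 (24 m³) → container 7 (remaining 26 m³)
C9 (25 m³) → container 7 (remaining 1 m³)
C10 (9 m³) → container 8 (remaining 41 m³)
C11 (47 m³) → container 9 (remaining 3 m³)
C12 (16 m³) → container 10 (remaining 34 m³)
C13 (4 m³) → container 10 (remaining 30 m³)
C14 (36 m³) → container 11 (remaining 14 m³)
C15 (44 m³) → container 12 (remaining 6 m³)
C16 (30 m³) → container 13 (remaining 20 m³)
13 containers × 50 m³ = 650 m³; used 450 m³; unused 200 m³.

200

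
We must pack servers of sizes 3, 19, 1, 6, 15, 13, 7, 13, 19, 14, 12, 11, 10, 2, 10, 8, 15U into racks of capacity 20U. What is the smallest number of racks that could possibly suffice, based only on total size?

Total size = 3 + 19 + 1 + 6 + 15 + 13 + 7 + 13 + 19 + 14 + 12 + 11 + 10 + 2 + 10 + 8 + 15 = 178U.
⌈178 / 20⌉ = 9.

9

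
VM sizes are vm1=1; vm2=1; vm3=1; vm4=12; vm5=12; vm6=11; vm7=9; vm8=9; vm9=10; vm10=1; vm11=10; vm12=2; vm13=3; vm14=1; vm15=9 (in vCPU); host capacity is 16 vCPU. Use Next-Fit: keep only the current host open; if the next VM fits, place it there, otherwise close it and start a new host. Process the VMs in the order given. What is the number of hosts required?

8

vm1 (1 vCPU) → host 1 (remaining 15 vCPU)
vm2 (1 vCPU) → host 1 (remaining 14 vCPU)
vm3 (1 vCPU) → host 1 (remaining 13 vCPU)
vm4 (12 vCPU) → host 1 (remaining 1 vCPU)
vm5 (12 vCPU) → host 2 (remaining 4 vCPU)
vm6 (11 vCPU) → host 3 (remaining 5 vCPU)
vm7 (9 vCPU) → host 4 (remaining 7 vCPU)
vm8 (9 vCPU) → host 5 (remaining 7 vCPU)
vm9 (10 vCPU) → host 6 (remaining 6 vCPU)
vm10 (1 vCPU) → host 6 (remaining 5 vCPU)
vm11 (10 vCPU) → host 7 (remaining 6 vCPU)
vm12 (2 vCPU) → host 7 (remaining 4 vCPU)
vm13 (3 vCPU) → host 7 (remaining 1 vCPU)
vm14 (1 vCPU) → host 7 (remaining 0 vCPU)
vm15 (9 vCPU) → host 8 (remaining 7 vCPU)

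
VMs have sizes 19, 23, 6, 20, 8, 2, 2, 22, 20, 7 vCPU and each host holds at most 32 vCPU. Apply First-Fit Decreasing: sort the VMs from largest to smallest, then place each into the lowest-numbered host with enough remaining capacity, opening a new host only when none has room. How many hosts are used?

5

Sorted descending: 23, 22, 20, 20, 19, 8, 7, 6, 2, 2.
23 vCPU → host 1 (remaining 9 vCPU)
22 vCPU → host 2 (remaining 10 vCPU)
20 vCPU → host 3 (remaining 12 vCPU)
20 vCPU → host 4 (remaining 12 vCPU)
19 vCPU → host 5 (remaining 13 vCPU)
8 vCPU → host 1 (remaining 1 vCPU)
7 vCPU → host 2 (remaining 3 vCPU)
6 vCPU → host 3 (remaining 6 vCPU)
2 vCPU → host 2 (remaining 1 vCPU)
2 vCPU → host 3 (remaining 4 vCPU)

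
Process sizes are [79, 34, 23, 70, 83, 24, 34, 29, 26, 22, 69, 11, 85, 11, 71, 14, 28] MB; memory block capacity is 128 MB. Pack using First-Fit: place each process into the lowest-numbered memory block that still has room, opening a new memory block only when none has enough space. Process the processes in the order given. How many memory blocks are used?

memory block 1: place 79 MB, 49 MB left
memory block 1: place 34 MB, 15 MB left
memory block 2: place 23 MB, 105 MB left
memory block 2: place 70 MB, 35 MB left
memory block 3: place 83 MB, 45 MB left
memory block 2: place 24 MB, 11 MB left
memory block 3: place 34 MB, 11 MB left
memory block 4: place 29 MB, 99 MB left
memory block 4: place 26 MB, 73 MB left
memory block 4: place 22 MB, 51 MB left
memory block 5: place 69 MB, 59 MB left
memory block 1: place 11 MB, 4 MB left
memory block 6: place 85 MB, 43 MB left
memory block 2: place 11 MB, 0 MB left
memory block 7: place 71 MB, 57 MB left
memory block 4: place 14 MB, 37 MB left
memory block 4: place 28 MB, 9 MB left

7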